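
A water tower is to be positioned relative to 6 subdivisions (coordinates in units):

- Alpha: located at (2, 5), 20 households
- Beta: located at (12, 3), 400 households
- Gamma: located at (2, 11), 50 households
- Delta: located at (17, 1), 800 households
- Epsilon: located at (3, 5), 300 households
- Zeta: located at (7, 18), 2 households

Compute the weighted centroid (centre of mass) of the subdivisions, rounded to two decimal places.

(12.38, 2.66)

The minimiser of Σwᵢ‖p−pᵢ‖² is the weighted centroid p* = (Σwᵢpᵢ)/(Σwᵢ).
Σwᵢ = 1572.
Σwᵢxᵢ = 20·2 + 400·12 + 50·2 + 800·17 + 300·3 + 2·7 = 19454.
Σwᵢyᵢ = 20·5 + 400·3 + 50·11 + 800·1 + 300·5 + 2·18 = 4186.
x* = 19454/1572 = 12.38, y* = 4186/1572 = 2.66.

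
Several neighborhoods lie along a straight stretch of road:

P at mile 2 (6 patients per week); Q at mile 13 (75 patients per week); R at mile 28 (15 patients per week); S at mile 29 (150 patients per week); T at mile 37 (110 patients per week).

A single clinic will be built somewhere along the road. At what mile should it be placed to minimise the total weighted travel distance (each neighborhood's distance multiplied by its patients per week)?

For a sum of weighted absolute distances on a line, the optimum is the weighted median (not the mean). Total weight W = 356; half-weight = 178.
Sort by position and accumulate weight:
  mile 2 (P, w=6) → cum 6
  mile 13 (Q, w=75) → cum 81
  mile 28 (R, w=15) → cum 96
  mile 29 (S, w=150) → cum 246  ≥ 178 → median here
  mile 37 (T, w=110) → cum 356
Optimal location: mile 29.

x = 29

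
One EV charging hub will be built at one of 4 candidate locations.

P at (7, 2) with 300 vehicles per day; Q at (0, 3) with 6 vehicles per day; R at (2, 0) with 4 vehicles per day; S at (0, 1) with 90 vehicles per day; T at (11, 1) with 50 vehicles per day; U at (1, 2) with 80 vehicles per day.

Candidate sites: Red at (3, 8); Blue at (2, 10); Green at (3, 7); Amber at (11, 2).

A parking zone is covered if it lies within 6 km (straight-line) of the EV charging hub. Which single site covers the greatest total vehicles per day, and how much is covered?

Amber, covering 350

Coverage radius r = 6 km; a point is covered iff (Δx)²+(Δy)² ≤ 6² = 36.
  Red (3, 8): covers {Q} → 6
  Blue (2, 10): covers {none} → 0
  Green (3, 7): covers {Q, U} → 86
  Amber (11, 2): covers {P, T} → 350
Maximum coverage at Amber: 350 vehicles per day.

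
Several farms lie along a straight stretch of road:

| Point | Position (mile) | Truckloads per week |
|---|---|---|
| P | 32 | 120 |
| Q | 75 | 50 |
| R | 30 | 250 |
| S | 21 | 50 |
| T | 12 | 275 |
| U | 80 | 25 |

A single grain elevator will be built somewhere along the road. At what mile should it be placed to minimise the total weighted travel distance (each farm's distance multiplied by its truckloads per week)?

For a sum of weighted absolute distances on a line, the optimum is the weighted median (not the mean). Total weight W = 770; half-weight = 385.
Sort by position and accumulate weight:
  mile 12 (T, w=275) → cum 275
  mile 21 (S, w=50) → cum 325
  mile 30 (R, w=250) → cum 575  ≥ 385 → median here
  mile 32 (P, w=120) → cum 695
  mile 75 (Q, w=50) → cum 745
  mile 80 (U, w=25) → cum 770
Optimal location: mile 30.

x = 30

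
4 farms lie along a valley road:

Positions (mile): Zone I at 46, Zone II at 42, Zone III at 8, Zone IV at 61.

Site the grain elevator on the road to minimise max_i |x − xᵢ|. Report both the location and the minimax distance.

location 34.5, max distance 26.5

The 1-center on a line is the midpoint of the two extreme points: leftmost at 8, rightmost at 61.
Optimal location = (8 + 61)/2 = 34.5; maximum distance = (61 − 8)/2 = 26.5.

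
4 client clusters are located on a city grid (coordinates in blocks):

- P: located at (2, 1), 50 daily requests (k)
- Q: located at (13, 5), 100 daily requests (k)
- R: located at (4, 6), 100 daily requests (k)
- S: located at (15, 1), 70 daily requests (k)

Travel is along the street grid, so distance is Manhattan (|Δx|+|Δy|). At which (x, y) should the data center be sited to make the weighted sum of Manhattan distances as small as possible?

(13, 5)

Manhattan distance separates: Σwᵢ(|x−xᵢ|+|y−yᵢ|) = Σwᵢ|x−xᵢ| + Σwᵢ|y−yᵢ|, so x and y are optimised independently as 1-D weighted medians.
Total weight W = 320; half = 160.
x-coordinate, sorted with cumulative weight:
  x=2 (P, w=50) cum 50
  x=4 (R, w=100) cum 150
  x=13 (Q, w=100) cum 250  ← median
  x=15 (S, w=70) cum 320
⇒ x* = 13
y-coordinate, sorted with cumulative weight:
  y=1 (P, w=50) cum 50
  y=1 (S, w=70) cum 120
  y=5 (Q, w=100) cum 220  ← median
  y=6 (R, w=100) cum 320
⇒ y* = 5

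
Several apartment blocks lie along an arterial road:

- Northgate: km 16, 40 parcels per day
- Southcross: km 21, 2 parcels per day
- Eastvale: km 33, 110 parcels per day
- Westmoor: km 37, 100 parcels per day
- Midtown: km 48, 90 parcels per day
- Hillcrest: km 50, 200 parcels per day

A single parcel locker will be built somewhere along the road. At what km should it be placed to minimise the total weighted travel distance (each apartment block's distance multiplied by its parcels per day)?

x = 48

For a sum of weighted absolute distances on a line, the optimum is the weighted median (not the mean). Total weight W = 542; half-weight = 271.
Sort by position and accumulate weight:
  km 16 (Northgate, w=40) → cum 40
  km 21 (Southcross, w=2) → cum 42
  km 33 (Eastvale, w=110) → cum 152
  km 37 (Westmoor, w=100) → cum 252
  km 48 (Midtown, w=90) → cum 342  ≥ 271 → median here
  km 50 (Hillcrest, w=200) → cum 542
Optimal location: km 48.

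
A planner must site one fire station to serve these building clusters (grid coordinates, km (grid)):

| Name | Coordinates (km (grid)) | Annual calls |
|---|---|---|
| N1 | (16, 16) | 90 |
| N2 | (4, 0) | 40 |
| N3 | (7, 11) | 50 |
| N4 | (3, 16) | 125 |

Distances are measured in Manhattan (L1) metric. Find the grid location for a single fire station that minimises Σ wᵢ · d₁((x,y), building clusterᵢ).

(4, 16)

Manhattan distance separates: Σwᵢ(|x−xᵢ|+|y−yᵢ|) = Σwᵢ|x−xᵢ| + Σwᵢ|y−yᵢ|, so x and y are optimised independently as 1-D weighted medians.
Total weight W = 305; half = 152.5.
x-coordinate, sorted with cumulative weight:
  x=3 (N4, w=125) cum 125
  x=4 (N2, w=40) cum 165  ← median
  x=7 (N3, w=50) cum 215
  x=16 (N1, w=90) cum 305
⇒ x* = 4
y-coordinate, sorted with cumulative weight:
  y=0 (N2, w=40) cum 40
  y=11 (N3, w=50) cum 90
  y=16 (N1, w=90) cum 180  ← median
  y=16 (N4, w=125) cum 305
⇒ y* = 16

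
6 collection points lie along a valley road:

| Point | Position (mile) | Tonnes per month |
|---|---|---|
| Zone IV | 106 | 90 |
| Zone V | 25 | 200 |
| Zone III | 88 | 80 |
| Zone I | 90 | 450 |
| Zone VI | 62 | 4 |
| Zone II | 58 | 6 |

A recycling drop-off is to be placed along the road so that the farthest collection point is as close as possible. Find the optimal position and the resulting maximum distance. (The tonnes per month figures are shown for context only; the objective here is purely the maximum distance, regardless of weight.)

location 65.5, max distance 40.5

The 1-center on a line is the midpoint of the two extreme points: leftmost at 25, rightmost at 106.
Optimal location = (25 + 106)/2 = 65.5; maximum distance = (106 − 25)/2 = 40.5.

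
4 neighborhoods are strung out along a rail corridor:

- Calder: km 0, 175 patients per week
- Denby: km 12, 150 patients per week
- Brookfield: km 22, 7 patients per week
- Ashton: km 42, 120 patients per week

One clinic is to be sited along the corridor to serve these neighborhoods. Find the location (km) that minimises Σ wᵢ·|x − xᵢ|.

For a sum of weighted absolute distances on a line, the optimum is the weighted median (not the mean). Total weight W = 452; half-weight = 226.
Sort by position and accumulate weight:
  km 0 (Calder, w=175) → cum 175
  km 12 (Denby, w=150) → cum 325  ≥ 226 → median here
  km 22 (Brookfield, w=7) → cum 332
  km 42 (Ashton, w=120) → cum 452
Optimal location: km 12.

x = 12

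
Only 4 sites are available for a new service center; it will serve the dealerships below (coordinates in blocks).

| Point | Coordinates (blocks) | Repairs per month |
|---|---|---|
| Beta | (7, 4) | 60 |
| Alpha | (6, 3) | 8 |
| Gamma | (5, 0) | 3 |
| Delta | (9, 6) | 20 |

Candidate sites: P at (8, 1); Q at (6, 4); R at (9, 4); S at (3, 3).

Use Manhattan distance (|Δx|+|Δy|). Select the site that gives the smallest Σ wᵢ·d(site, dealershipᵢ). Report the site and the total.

Q, total 183 blocks

Total weighted distance at each candidate:
  P (8, 1): total = 404
  Q (6, 4): total = 183
  R (9, 4): total = 216
  S (3, 3): total = 519
Minimum is at Q with total 183 blocks.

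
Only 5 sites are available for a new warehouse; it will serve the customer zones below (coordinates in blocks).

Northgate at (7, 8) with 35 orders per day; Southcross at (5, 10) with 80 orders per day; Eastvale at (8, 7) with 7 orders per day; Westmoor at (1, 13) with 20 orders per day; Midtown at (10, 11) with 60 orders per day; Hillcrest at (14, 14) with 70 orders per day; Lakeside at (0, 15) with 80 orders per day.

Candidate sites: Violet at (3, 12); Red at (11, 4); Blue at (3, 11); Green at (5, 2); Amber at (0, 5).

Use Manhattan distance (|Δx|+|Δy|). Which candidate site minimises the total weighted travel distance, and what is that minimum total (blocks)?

Total weighted distance at each candidate:
  Violet (3, 12): total = 2600
  Red (11, 4): total = 4812
  Blue (3, 11): total = 2588
  Green (5, 2): total = 5026
  Amber (0, 5): total = 4770
Minimum is at Blue with total 2588 blocks.

Blue, total 2588 blocks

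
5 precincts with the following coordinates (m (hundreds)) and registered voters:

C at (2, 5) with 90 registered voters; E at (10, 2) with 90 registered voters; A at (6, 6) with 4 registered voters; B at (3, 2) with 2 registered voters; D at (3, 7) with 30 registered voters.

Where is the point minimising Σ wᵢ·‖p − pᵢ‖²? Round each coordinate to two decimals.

(5.56, 4.02)

The minimiser of Σwᵢ‖p−pᵢ‖² is the weighted centroid p* = (Σwᵢpᵢ)/(Σwᵢ).
Σwᵢ = 216.
Σwᵢxᵢ = 90·2 + 90·10 + 4·6 + 2·3 + 30·3 = 1200.
Σwᵢyᵢ = 90·5 + 90·2 + 4·6 + 2·2 + 30·7 = 868.
x* = 1200/216 = 5.56, y* = 868/216 = 4.02.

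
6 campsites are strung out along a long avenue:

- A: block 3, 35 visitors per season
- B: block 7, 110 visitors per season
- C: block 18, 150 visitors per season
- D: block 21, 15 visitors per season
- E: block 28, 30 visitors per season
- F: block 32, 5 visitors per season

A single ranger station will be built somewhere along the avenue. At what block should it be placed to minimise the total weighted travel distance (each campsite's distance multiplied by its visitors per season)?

x = 18

For a sum of weighted absolute distances on a line, the optimum is the weighted median (not the mean). Total weight W = 345; half-weight = 172.5.
Sort by position and accumulate weight:
  block 3 (A, w=35) → cum 35
  block 7 (B, w=110) → cum 145
  block 18 (C, w=150) → cum 295  ≥ 172.5 → median here
  block 21 (D, w=15) → cum 310
  block 28 (E, w=30) → cum 340
  block 32 (F, w=5) → cum 345
Optimal location: block 18.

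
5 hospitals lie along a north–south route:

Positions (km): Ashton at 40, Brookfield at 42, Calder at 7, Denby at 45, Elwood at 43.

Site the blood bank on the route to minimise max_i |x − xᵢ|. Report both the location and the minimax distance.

location 26, max distance 19

The 1-center on a line is the midpoint of the two extreme points: leftmost at 7, rightmost at 45.
Optimal location = (7 + 45)/2 = 26; maximum distance = (45 − 7)/2 = 19.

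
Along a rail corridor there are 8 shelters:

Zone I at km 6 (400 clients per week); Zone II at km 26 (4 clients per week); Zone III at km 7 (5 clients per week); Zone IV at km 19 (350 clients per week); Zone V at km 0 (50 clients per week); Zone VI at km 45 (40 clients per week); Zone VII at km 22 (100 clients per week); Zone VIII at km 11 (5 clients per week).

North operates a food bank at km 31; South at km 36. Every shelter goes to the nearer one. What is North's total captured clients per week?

The indifferent point is the midpoint (31+36)/2 = 33.5; shelters left of it (closer to North at 31) go to North, those right go to South.
  Zone V at 0 (w=50) → North
  Zone I at 6 (w=400) → North
  Zone III at 7 (w=5) → North
  Zone VIII at 11 (w=5) → North
  Zone IV at 19 (w=350) → North
  Zone VII at 22 (w=100) → North
  Zone II at 26 (w=4) → North
  Zone VI at 45 (w=40) → South
North captures 914; South captures 40.

914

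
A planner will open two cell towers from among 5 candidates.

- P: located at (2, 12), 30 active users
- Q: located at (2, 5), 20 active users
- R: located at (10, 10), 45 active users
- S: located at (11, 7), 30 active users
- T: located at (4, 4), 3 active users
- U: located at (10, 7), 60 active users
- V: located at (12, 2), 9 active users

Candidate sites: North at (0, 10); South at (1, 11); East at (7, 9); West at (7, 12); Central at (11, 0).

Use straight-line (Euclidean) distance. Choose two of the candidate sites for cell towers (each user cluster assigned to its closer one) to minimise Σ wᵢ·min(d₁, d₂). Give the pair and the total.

Evaluate every pair (each demand assigned to the nearer of the two):
  {South, East}: total = 751.8
  {North, East}: total = 780.3
  {East, Central}: total = 833.4
  {East, West}: total = 865.8
  {South, West}: total = 991.8
  {North, West}: total = 1019.0
  {West, Central}: total = 1070.6
  {South, Central}: total = 1248.8
  {North, Central}: total = 1318.6
  {North, South}: total = 1621.2
Best pair: {South, East} with total 751.8.

{South, East}, total 751.8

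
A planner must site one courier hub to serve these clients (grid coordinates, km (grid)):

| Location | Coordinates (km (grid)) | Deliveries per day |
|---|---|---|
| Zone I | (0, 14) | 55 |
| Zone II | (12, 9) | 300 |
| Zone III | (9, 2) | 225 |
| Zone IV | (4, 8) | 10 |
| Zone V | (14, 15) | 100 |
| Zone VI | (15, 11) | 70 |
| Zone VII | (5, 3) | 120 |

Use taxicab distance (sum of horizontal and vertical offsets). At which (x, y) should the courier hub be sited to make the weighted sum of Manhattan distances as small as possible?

Manhattan distance separates: Σwᵢ(|x−xᵢ|+|y−yᵢ|) = Σwᵢ|x−xᵢ| + Σwᵢ|y−yᵢ|, so x and y are optimised independently as 1-D weighted medians.
Total weight W = 880; half = 440.
x-coordinate, sorted with cumulative weight:
  x=0 (Zone I, w=55) cum 55
  x=4 (Zone IV, w=10) cum 65
  x=5 (Zone VII, w=120) cum 185
  x=9 (Zone III, w=225) cum 410
  x=12 (Zone II, w=300) cum 710  ← median
  x=14 (Zone V, w=100) cum 810
  x=15 (Zone VI, w=70) cum 880
⇒ x* = 12
y-coordinate, sorted with cumulative weight:
  y=2 (Zone III, w=225) cum 225
  y=3 (Zone VII, w=120) cum 345
  y=8 (Zone IV, w=10) cum 355
  y=9 (Zone II, w=300) cum 655  ← median
  y=11 (Zone VI, w=70) cum 725
  y=14 (Zone I, w=55) cum 780
  y=15 (Zone V, w=100) cum 880
⇒ y* = 9

(12, 9)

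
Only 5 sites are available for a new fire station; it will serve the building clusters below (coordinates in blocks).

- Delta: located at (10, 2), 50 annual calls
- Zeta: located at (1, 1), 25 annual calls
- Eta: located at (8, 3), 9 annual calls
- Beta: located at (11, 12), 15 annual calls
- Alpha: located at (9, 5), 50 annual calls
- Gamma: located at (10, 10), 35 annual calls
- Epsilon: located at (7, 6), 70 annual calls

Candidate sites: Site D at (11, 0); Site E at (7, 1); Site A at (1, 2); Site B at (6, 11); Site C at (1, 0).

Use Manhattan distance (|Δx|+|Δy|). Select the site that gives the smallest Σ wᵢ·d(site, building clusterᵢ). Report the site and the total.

Site E, total 1672 blocks

Total weighted distance at each candidate:
  Site D (11, 0): total = 2094
  Site E (7, 1): total = 1672
  Site A (1, 2): total = 2692
  Site B (6, 11): total = 2250
  Site C (1, 0): total = 3150
Minimum is at Site E with total 1672 blocks.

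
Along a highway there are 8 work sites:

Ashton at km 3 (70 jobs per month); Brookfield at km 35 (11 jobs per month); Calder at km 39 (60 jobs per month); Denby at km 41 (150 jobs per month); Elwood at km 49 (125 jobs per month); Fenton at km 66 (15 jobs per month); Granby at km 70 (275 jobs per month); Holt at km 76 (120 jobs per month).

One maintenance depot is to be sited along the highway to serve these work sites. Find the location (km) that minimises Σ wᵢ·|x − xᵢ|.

x = 49

For a sum of weighted absolute distances on a line, the optimum is the weighted median (not the mean). Total weight W = 826; half-weight = 413.
Sort by position and accumulate weight:
  km 3 (Ashton, w=70) → cum 70
  km 35 (Brookfield, w=11) → cum 81
  km 39 (Calder, w=60) → cum 141
  km 41 (Denby, w=150) → cum 291
  km 49 (Elwood, w=125) → cum 416  ≥ 413 → median here
  km 66 (Fenton, w=15) → cum 431
  km 70 (Granby, w=275) → cum 706
  km 76 (Holt, w=120) → cum 826
Optimal location: km 49.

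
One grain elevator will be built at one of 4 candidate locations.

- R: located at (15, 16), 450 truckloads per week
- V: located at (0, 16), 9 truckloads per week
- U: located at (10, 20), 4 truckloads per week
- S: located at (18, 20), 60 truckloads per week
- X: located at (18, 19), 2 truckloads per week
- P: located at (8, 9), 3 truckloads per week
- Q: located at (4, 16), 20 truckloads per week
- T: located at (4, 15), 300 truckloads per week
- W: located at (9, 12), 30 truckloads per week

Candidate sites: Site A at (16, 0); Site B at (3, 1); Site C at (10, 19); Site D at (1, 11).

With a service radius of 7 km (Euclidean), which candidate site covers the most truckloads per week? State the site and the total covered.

Site C, covering 474

Coverage radius r = 7 km; a point is covered iff (Δx)²+(Δy)² ≤ 7² = 49.
  Site A (16, 0): covers {none} → 0
  Site B (3, 1): covers {none} → 0
  Site C (10, 19): covers {R, U, Q} → 474
  Site D (1, 11): covers {V, Q, T} → 329
Maximum coverage at Site C: 474 truckloads per week.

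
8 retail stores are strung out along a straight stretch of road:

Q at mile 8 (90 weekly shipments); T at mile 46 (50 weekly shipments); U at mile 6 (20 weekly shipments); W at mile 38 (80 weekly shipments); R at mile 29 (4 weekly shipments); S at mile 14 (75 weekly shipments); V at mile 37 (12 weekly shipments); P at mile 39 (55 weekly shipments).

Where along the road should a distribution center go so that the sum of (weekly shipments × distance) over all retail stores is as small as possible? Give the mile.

x = 37

For a sum of weighted absolute distances on a line, the optimum is the weighted median (not the mean). Total weight W = 386; half-weight = 193.
Sort by position and accumulate weight:
  mile 6 (U, w=20) → cum 20
  mile 8 (Q, w=90) → cum 110
  mile 14 (S, w=75) → cum 185
  mile 29 (R, w=4) → cum 189
  mile 37 (V, w=12) → cum 201  ≥ 193 → median here
  mile 38 (W, w=80) → cum 281
  mile 39 (P, w=55) → cum 336
  mile 46 (T, w=50) → cum 386
Optimal location: mile 37.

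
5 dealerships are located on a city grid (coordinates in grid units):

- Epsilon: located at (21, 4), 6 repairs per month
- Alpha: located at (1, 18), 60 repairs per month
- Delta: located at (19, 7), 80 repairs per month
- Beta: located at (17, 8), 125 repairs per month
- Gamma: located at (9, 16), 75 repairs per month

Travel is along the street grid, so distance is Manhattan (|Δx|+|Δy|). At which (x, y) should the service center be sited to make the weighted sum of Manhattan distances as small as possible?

Manhattan distance separates: Σwᵢ(|x−xᵢ|+|y−yᵢ|) = Σwᵢ|x−xᵢ| + Σwᵢ|y−yᵢ|, so x and y are optimised independently as 1-D weighted medians.
Total weight W = 346; half = 173.
x-coordinate, sorted with cumulative weight:
  x=1 (Alpha, w=60) cum 60
  x=9 (Gamma, w=75) cum 135
  x=17 (Beta, w=125) cum 260  ← median
  x=19 (Delta, w=80) cum 340
  x=21 (Epsilon, w=6) cum 346
⇒ x* = 17
y-coordinate, sorted with cumulative weight:
  y=4 (Epsilon, w=6) cum 6
  y=7 (Delta, w=80) cum 86
  y=8 (Beta, w=125) cum 211  ← median
  y=16 (Gamma, w=75) cum 286
  y=18 (Alpha, w=60) cum 346
⇒ y* = 8

(17, 8)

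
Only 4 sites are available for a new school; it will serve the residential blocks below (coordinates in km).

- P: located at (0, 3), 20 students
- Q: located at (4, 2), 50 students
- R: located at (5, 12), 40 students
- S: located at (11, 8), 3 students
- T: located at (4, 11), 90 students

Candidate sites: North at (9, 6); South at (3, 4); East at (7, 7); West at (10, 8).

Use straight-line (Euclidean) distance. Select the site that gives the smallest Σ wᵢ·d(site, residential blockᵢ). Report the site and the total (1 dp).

Total weighted distance at each candidate:
  North (9, 6): total = 1443.2
  South (3, 4): total = 1168.1
  East (7, 7): total = 1130.6
  West (10, 8): total = 1510.7
Minimum is at East with total 1130.6 km.

East, total 1130.6 km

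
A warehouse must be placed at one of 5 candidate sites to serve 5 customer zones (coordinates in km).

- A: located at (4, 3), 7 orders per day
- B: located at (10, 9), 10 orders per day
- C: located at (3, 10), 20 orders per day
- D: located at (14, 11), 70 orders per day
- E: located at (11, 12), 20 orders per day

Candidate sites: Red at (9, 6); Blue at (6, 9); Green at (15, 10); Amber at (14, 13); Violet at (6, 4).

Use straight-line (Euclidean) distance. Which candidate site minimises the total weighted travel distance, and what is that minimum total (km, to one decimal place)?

Total weighted distance at each candidate:
  Red (9, 6): total = 838.1
  Blue (6, 9): total = 841.4
  Green (15, 10): total = 570.7
  Amber (14, 13): total = 586.8
  Violet (6, 4): total = 1146.6
Minimum is at Green with total 570.7 km.

Green, total 570.7 km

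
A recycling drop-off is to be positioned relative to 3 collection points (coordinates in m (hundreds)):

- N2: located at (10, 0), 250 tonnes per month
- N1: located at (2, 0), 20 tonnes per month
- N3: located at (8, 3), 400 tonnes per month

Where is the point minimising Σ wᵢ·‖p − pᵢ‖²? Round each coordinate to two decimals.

(8.57, 1.79)

The minimiser of Σwᵢ‖p−pᵢ‖² is the weighted centroid p* = (Σwᵢpᵢ)/(Σwᵢ).
Σwᵢ = 670.
Σwᵢxᵢ = 250·10 + 20·2 + 400·8 = 5740.
Σwᵢyᵢ = 250·0 + 20·0 + 400·3 = 1200.
x* = 5740/670 = 8.57, y* = 1200/670 = 1.79.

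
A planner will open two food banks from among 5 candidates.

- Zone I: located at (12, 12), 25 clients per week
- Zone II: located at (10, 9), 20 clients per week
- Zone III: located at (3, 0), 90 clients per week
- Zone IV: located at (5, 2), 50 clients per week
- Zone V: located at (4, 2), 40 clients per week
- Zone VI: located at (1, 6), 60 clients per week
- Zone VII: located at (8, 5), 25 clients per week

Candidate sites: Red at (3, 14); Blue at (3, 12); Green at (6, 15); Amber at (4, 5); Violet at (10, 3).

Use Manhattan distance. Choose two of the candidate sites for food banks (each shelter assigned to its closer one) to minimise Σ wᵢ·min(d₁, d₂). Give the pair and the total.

{Amber, Violet}, total 1595

Evaluate every pair (each demand assigned to the nearer of the two):
  {Amber, Violet}: total = 1595
  {Blue, Amber}: total = 1625
  {Green, Amber}: total = 1625
  {Red, Amber}: total = 1675
  {Blue, Violet}: total = 2405
  {Red, Violet}: total = 2575
  {Green, Violet}: total = 2645
  {Red, Blue}: total = 3325
  {Blue, Green}: total = 3325
  {Red, Green}: total = 3805
Best pair: {Amber, Violet} with total 1595.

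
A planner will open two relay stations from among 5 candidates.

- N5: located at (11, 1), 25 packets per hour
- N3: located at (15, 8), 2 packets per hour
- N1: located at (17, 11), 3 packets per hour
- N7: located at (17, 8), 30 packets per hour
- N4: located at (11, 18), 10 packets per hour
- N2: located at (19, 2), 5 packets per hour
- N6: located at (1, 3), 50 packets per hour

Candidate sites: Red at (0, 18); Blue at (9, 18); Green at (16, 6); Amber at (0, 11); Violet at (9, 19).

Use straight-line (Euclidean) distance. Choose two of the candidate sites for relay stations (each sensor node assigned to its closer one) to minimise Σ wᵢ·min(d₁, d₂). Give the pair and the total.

{Green, Amber}, total 821.7

Evaluate every pair (each demand assigned to the nearer of the two):
  {Green, Amber}: total = 821.7
  {Blue, Green}: total = 1073.5
  {Green, Violet}: total = 1075.8
  {Red, Green}: total = 1150.3
  {Blue, Amber}: total = 1328.5
  {Amber, Violet}: total = 1362.8
  {Red, Amber}: total = 1589.4
  {Red, Blue}: total = 1733.3
  {Red, Violet}: total = 1792.5
  {Blue, Violet}: total = 1831.7
Best pair: {Green, Amber} with total 821.7.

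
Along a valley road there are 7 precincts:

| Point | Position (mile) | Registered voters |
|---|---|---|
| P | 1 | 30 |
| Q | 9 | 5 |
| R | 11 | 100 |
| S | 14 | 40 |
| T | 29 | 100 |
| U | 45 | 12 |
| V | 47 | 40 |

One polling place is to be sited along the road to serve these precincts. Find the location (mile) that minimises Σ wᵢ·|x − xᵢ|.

x = 14

For a sum of weighted absolute distances on a line, the optimum is the weighted median (not the mean). Total weight W = 327; half-weight = 163.5.
Sort by position and accumulate weight:
  mile 1 (P, w=30) → cum 30
  mile 9 (Q, w=5) → cum 35
  mile 11 (R, w=100) → cum 135
  mile 14 (S, w=40) → cum 175  ≥ 163.5 → median here
  mile 29 (T, w=100) → cum 275
  mile 45 (U, w=12) → cum 287
  mile 47 (V, w=40) → cum 327
Optimal location: mile 14.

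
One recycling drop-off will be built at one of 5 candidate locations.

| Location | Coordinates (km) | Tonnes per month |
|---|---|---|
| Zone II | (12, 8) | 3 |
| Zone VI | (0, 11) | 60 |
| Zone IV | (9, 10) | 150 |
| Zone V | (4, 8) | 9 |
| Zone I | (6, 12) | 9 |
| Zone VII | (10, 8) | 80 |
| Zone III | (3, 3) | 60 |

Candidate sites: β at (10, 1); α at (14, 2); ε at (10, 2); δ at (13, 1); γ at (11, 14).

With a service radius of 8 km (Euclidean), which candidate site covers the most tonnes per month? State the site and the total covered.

γ, covering 242

Coverage radius r = 8 km; a point is covered iff (Δx)²+(Δy)² ≤ 8² = 64.
  β (10, 1): covers {Zone II, Zone VII, Zone III} → 143
  α (14, 2): covers {Zone II, Zone VII} → 83
  ε (10, 2): covers {Zone II, Zone VII, Zone III} → 143
  δ (13, 1): covers {Zone II, Zone VII} → 83
  γ (11, 14): covers {Zone II, Zone IV, Zone I, Zone VII} → 242
Maximum coverage at γ: 242 tonnes per month.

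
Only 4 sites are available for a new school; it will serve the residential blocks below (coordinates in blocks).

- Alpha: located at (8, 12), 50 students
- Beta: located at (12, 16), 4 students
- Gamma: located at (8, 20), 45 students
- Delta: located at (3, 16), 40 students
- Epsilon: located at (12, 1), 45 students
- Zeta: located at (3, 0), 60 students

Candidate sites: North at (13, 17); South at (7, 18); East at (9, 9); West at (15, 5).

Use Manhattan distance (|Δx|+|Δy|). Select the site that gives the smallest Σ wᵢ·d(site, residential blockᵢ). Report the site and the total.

Total weighted distance at each candidate:
  North (13, 17): total = 3693
  South (7, 18): total = 3063
  East (9, 9): total = 2695
  West (15, 5): total = 4001
Minimum is at East with total 2695 blocks.

East, total 2695 blocks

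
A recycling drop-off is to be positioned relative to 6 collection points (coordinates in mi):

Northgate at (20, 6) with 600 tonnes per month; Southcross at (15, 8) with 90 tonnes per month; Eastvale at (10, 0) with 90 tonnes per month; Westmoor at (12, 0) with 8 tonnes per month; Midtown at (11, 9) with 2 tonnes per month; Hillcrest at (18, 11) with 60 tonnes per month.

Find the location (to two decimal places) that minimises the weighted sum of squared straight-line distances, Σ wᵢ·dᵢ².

(18.17, 5.88)

The minimiser of Σwᵢ‖p−pᵢ‖² is the weighted centroid p* = (Σwᵢpᵢ)/(Σwᵢ).
Σwᵢ = 850.
Σwᵢxᵢ = 600·20 + 90·15 + 90·10 + 8·12 + 2·11 + 60·18 = 15448.
Σwᵢyᵢ = 600·6 + 90·8 + 90·0 + 8·0 + 2·9 + 60·11 = 4998.
x* = 15448/850 = 18.17, y* = 4998/850 = 5.88.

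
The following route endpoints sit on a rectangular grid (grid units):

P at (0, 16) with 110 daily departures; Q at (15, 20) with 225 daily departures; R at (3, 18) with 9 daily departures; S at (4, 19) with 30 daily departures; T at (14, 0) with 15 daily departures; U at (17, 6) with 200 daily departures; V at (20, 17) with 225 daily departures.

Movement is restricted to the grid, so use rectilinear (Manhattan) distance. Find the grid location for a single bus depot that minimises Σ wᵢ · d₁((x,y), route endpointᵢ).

Manhattan distance separates: Σwᵢ(|x−xᵢ|+|y−yᵢ|) = Σwᵢ|x−xᵢ| + Σwᵢ|y−yᵢ|, so x and y are optimised independently as 1-D weighted medians.
Total weight W = 814; half = 407.
x-coordinate, sorted with cumulative weight:
  x=0 (P, w=110) cum 110
  x=3 (R, w=9) cum 119
  x=4 (S, w=30) cum 149
  x=14 (T, w=15) cum 164
  x=15 (Q, w=225) cum 389
  x=17 (U, w=200) cum 589  ← median
  x=20 (V, w=225) cum 814
⇒ x* = 17
y-coordinate, sorted with cumulative weight:
  y=0 (T, w=15) cum 15
  y=6 (U, w=200) cum 215
  y=16 (P, w=110) cum 325
  y=17 (V, w=225) cum 550  ← median
  y=18 (R, w=9) cum 559
  y=19 (S, w=30) cum 589
  y=20 (Q, w=225) cum 814
⇒ y* = 17

(17, 17)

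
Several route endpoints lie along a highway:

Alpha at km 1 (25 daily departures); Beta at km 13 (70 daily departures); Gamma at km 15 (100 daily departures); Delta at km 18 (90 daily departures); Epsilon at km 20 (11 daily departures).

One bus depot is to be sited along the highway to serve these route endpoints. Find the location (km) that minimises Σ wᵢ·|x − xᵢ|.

x = 15

For a sum of weighted absolute distances on a line, the optimum is the weighted median (not the mean). Total weight W = 296; half-weight = 148.
Sort by position and accumulate weight:
  km 1 (Alpha, w=25) → cum 25
  km 13 (Beta, w=70) → cum 95
  km 15 (Gamma, w=100) → cum 195  ≥ 148 → median here
  km 18 (Delta, w=90) → cum 285
  km 20 (Epsilon, w=11) → cum 296
Optimal location: km 15.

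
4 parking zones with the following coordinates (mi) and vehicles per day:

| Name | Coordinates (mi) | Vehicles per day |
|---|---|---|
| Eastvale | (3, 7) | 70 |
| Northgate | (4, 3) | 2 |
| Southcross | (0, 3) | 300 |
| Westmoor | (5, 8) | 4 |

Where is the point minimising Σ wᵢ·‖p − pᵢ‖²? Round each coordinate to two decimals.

(0.63, 3.80)

The minimiser of Σwᵢ‖p−pᵢ‖² is the weighted centroid p* = (Σwᵢpᵢ)/(Σwᵢ).
Σwᵢ = 376.
Σwᵢxᵢ = 70·3 + 2·4 + 300·0 + 4·5 = 238.
Σwᵢyᵢ = 70·7 + 2·3 + 300·3 + 4·8 = 1428.
x* = 238/376 = 0.63, y* = 1428/376 = 3.80.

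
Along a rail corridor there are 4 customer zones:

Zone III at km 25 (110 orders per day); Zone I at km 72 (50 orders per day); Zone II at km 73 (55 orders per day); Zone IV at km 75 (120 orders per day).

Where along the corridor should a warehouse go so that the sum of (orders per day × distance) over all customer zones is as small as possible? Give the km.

For a sum of weighted absolute distances on a line, the optimum is the weighted median (not the mean). Total weight W = 335; half-weight = 167.5.
Sort by position and accumulate weight:
  km 25 (Zone III, w=110) → cum 110
  km 72 (Zone I, w=50) → cum 160
  km 73 (Zone II, w=55) → cum 215  ≥ 167.5 → median here
  km 75 (Zone IV, w=120) → cum 335
Optimal location: km 73.

x = 73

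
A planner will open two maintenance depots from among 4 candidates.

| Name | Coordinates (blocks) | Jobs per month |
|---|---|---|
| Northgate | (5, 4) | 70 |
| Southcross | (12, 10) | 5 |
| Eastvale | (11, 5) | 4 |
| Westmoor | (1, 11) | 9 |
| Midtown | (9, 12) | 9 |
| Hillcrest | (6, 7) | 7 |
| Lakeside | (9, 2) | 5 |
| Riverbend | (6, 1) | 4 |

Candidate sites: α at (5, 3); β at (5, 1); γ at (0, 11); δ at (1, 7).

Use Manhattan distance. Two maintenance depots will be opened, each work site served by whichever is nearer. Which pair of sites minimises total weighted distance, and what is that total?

Evaluate every pair (each demand assigned to the nearer of the two):
  {α, γ}: total = 338
  {α, δ}: total = 397
  {α, β}: total = 461
  {β, γ}: total = 492
  {β, δ}: total = 537
  {γ, δ}: total = 846
Best pair: {α, γ} with total 338.

{α, γ}, total 338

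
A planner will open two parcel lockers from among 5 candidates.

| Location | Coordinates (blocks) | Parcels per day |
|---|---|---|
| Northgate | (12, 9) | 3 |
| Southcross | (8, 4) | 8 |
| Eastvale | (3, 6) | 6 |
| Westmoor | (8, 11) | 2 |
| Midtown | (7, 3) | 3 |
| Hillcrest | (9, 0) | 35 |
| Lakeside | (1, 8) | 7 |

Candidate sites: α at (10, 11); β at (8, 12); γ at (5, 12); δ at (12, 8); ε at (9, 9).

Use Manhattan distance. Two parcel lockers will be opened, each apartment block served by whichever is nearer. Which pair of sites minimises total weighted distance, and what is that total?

{γ, ε}, total 506

Evaluate every pair (each demand assigned to the nearer of the two):
  {γ, ε}: total = 506
  {δ, ε}: total = 513
  {β, ε}: total = 515
  {α, ε}: total = 517
  {γ, δ}: total = 594
  {β, δ}: total = 627
  {α, δ}: total = 629
  {α, γ}: total = 645
  {α, β}: total = 671
  {β, γ}: total = 676
Best pair: {γ, ε} with total 506.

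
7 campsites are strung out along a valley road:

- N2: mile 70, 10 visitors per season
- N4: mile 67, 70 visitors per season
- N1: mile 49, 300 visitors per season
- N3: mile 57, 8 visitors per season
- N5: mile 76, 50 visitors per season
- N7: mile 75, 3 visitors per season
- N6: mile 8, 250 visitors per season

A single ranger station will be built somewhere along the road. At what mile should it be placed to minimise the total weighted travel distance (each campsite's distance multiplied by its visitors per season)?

For a sum of weighted absolute distances on a line, the optimum is the weighted median (not the mean). Total weight W = 691; half-weight = 345.5.
Sort by position and accumulate weight:
  mile 8 (N6, w=250) → cum 250
  mile 49 (N1, w=300) → cum 550  ≥ 345.5 → median here
  mile 57 (N3, w=8) → cum 558
  mile 67 (N4, w=70) → cum 628
  mile 70 (N2, w=10) → cum 638
  mile 75 (N7, w=3) → cum 641
  mile 76 (N5, w=50) → cum 691
Optimal location: mile 49.

x = 49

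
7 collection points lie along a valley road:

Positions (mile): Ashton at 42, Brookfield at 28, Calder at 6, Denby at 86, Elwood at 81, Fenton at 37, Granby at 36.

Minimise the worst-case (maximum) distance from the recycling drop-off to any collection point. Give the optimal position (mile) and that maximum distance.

The 1-center on a line is the midpoint of the two extreme points: leftmost at 6, rightmost at 86.
Optimal location = (6 + 86)/2 = 46; maximum distance = (86 − 6)/2 = 40.

location 46, max distance 40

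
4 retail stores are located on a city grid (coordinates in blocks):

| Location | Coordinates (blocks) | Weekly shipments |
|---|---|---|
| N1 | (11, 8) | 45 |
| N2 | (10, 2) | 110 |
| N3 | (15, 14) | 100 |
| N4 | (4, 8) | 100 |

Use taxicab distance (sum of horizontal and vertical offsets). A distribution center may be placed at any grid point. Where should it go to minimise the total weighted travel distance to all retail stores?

(10, 8)

Manhattan distance separates: Σwᵢ(|x−xᵢ|+|y−yᵢ|) = Σwᵢ|x−xᵢ| + Σwᵢ|y−yᵢ|, so x and y are optimised independently as 1-D weighted medians.
Total weight W = 355; half = 177.5.
x-coordinate, sorted with cumulative weight:
  x=4 (N4, w=100) cum 100
  x=10 (N2, w=110) cum 210  ← median
  x=11 (N1, w=45) cum 255
  x=15 (N3, w=100) cum 355
⇒ x* = 10
y-coordinate, sorted with cumulative weight:
  y=2 (N2, w=110) cum 110
  y=8 (N1, w=45) cum 155
  y=8 (N4, w=100) cum 255  ← median
  y=14 (N3, w=100) cum 355
⇒ y* = 8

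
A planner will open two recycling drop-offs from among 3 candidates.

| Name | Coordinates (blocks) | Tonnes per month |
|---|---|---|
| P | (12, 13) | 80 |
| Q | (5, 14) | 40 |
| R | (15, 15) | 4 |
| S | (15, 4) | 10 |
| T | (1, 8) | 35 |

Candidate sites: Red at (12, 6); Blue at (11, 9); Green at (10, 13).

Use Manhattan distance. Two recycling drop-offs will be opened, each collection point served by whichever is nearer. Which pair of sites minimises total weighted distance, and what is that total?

{Blue, Green}, total 903

Evaluate every pair (each demand assigned to the nearer of the two):
  {Blue, Green}: total = 903
  {Red, Green}: total = 933
  {Red, Blue}: total = 1315
Best pair: {Blue, Green} with total 903.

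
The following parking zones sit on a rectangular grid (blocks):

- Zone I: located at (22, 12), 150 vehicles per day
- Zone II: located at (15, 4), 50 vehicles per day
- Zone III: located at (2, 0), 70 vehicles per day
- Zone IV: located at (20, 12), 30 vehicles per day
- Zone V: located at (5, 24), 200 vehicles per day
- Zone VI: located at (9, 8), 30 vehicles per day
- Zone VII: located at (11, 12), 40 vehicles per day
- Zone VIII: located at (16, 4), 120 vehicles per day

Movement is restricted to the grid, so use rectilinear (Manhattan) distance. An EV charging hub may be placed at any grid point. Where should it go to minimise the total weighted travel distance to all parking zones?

(15, 12)

Manhattan distance separates: Σwᵢ(|x−xᵢ|+|y−yᵢ|) = Σwᵢ|x−xᵢ| + Σwᵢ|y−yᵢ|, so x and y are optimised independently as 1-D weighted medians.
Total weight W = 690; half = 345.
x-coordinate, sorted with cumulative weight:
  x=2 (Zone III, w=70) cum 70
  x=5 (Zone V, w=200) cum 270
  x=9 (Zone VI, w=30) cum 300
  x=11 (Zone VII, w=40) cum 340
  x=15 (Zone II, w=50) cum 390  ← median
  x=16 (Zone VIII, w=120) cum 510
  x=20 (Zone IV, w=30) cum 540
  x=22 (Zone I, w=150) cum 690
⇒ x* = 15
y-coordinate, sorted with cumulative weight:
  y=0 (Zone III, w=70) cum 70
  y=4 (Zone II, w=50) cum 120
  y=4 (Zone VIII, w=120) cum 240
  y=8 (Zone VI, w=30) cum 270
  y=12 (Zone I, w=150) cum 420  ← median
  y=12 (Zone IV, w=30) cum 450
  y=12 (Zone VII, w=40) cum 490
  y=24 (Zone V, w=200) cum 690
⇒ y* = 12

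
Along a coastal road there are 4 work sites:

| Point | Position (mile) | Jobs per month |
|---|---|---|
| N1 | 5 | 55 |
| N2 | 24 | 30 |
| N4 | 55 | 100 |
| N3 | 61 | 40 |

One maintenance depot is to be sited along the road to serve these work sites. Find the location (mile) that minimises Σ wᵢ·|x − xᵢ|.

x = 55

For a sum of weighted absolute distances on a line, the optimum is the weighted median (not the mean). Total weight W = 225; half-weight = 112.5.
Sort by position and accumulate weight:
  mile 5 (N1, w=55) → cum 55
  mile 24 (N2, w=30) → cum 85
  mile 55 (N4, w=100) → cum 185  ≥ 112.5 → median here
  mile 61 (N3, w=40) → cum 225
Optimal location: mile 55.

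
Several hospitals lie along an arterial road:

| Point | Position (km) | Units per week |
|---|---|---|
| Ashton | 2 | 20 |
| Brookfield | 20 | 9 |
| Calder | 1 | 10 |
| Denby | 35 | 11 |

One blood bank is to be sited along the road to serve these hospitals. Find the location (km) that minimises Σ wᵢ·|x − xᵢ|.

For a sum of weighted absolute distances on a line, the optimum is the weighted median (not the mean). Total weight W = 50; half-weight = 25.
Sort by position and accumulate weight:
  km 1 (Calder, w=10) → cum 10
  km 2 (Ashton, w=20) → cum 30  ≥ 25 → median here
  km 20 (Brookfield, w=9) → cum 39
  km 35 (Denby, w=11) → cum 50
Optimal location: km 2.

x = 2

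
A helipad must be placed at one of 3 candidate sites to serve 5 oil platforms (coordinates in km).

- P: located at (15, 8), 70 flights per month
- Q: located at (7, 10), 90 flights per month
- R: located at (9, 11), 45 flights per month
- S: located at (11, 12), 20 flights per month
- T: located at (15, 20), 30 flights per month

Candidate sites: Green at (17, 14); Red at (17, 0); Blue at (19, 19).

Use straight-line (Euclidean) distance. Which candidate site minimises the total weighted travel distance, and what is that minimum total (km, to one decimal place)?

Green, total 2112.8 km

Total weighted distance at each candidate:
  Green (17, 14): total = 2112.8
  Red (17, 0): total = 3333.4
  Blue (19, 19): total = 3081.9
Minimum is at Green with total 2112.8 km.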